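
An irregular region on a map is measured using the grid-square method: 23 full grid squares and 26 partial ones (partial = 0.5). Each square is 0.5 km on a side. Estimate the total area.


effective squares = 23 + 26 * 0.5 = 36.0
area = 36.0 * 0.25 = 9.0 km^2

9.0 km^2


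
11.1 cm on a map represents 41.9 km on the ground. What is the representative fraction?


ground = 41.9 km = 4190000 cm; RF denominator = ground / map = 4190000 / 11.1 ≈ 377477; RF = 1:377477

1:377477


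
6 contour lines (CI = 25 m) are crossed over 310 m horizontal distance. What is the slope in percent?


elevation change = 6 * 25 = 150 m
slope = 150 / 310 * 100 = 48.4%

48.4%


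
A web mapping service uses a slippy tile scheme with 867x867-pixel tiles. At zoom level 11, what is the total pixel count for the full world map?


tiles per axis = 2^11 = 2048
total tiles = 2048^2 = 4194304
pixels per axis = 2048 * 867 = 1775616
total pixels = 1775616^2 = 3152812179456

3152812179456 pixels


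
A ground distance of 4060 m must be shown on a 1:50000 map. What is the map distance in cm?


map_cm = 4060 * 100 / 50000 = 8.12 cm

8.12 cm


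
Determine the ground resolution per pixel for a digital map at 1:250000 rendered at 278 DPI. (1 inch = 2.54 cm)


pixel_cm = 2.54 / 278 ≈ 0.009137 cm
ground = pixel_cm * 250000 / 100 = 2.54 * 250000 / (278 * 100) = 635000 / 27800 ≈ 22.84 m

22.84 m


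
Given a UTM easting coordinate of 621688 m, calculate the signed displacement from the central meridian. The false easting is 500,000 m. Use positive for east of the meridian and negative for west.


displacement = 621688 - 500000 = 121688 m

121688 m


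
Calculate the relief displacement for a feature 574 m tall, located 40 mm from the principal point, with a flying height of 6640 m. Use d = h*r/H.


d = h * r / H = 574 * 40 / 6640 = 3.46 mm

3.46 mm


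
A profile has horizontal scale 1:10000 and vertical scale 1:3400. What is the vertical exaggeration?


VE = horizontal_scale / vertical_scale = 10000 / 3400 ≈ 2.9

2.9x


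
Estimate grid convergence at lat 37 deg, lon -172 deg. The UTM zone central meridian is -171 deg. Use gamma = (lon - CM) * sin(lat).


gamma = (-172 - -171) * sin(37) = -1 * 0.601815 = -0.602 degrees

-0.602 degrees


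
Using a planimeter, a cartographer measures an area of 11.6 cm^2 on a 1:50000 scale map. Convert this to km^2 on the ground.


ground_area = 11.6 * (50000/100)^2 = 2900000.0 m^2 = 2.9 km^2

2.9 km^2


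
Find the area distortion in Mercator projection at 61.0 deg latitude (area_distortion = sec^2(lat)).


area_distortion = 1/cos^2(61.0) = 4.255

4.255


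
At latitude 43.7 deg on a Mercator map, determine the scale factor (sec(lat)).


SF = 1 / cos(43.7) = 1 / 0.722967 = 1.383

1.383


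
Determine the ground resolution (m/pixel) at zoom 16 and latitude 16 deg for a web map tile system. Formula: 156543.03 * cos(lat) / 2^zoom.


res = 156543.03 * cos(16) / 2^16 = 156543.03 * 0.9612617 / 65536 = 2.3 m/pixel

2.3 m/pixel


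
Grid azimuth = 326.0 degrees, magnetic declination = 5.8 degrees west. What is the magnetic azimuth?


magnetic azimuth = grid azimuth - declination (east +ve)
mag_az = 326.0 - -5.8 = 331.8 degrees

331.8 degrees


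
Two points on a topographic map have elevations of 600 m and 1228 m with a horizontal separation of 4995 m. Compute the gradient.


gradient = (1228 - 600) / 4995 = 628 / 4995 = 0.1257

0.1257


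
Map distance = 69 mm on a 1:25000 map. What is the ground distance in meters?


ground = 69 mm * 25000 / 1000 = 1725.0 m

1725.0 m


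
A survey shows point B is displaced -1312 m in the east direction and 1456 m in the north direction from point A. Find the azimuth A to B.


az = atan2(-1312, 1456) = -42.0 deg
adjusted to 0-360: 318.0 degrees

318.0 degrees


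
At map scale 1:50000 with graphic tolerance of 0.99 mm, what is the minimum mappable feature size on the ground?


ground = 0.99 mm * 50000 / 1000 = 49.5 m

49.5 m


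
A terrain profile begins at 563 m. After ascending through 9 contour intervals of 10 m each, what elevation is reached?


elevation = 563 + 9 * 10 = 653 m

653 m


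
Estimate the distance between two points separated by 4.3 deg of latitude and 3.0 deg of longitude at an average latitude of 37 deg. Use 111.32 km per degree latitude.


dlat_km = 4.3 * 111.32 = 478.676
dlon_km = 3.0 * 111.32 * cos(37) ≈ 266.712
dist = sqrt(478.676^2 + 266.712^2) ≈ 548.0 km

548.0 km


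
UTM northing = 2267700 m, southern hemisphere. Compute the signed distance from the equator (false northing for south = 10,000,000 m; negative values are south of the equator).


For southern: actual = 2267700 - 10000000 = -7732300 m

-7732300 m


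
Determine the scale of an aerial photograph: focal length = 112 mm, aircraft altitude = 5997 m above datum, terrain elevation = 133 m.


scale = f / (H - h) = 112 mm / 5864 m = 112 / 5864000 = 1:52357

1:52357


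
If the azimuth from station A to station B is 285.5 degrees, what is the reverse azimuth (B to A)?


back azimuth = (285.5 + 180) mod 360 = 105.5 degrees

105.5 degrees


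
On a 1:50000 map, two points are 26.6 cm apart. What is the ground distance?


ground = 26.6 cm * 50000 / 100 = 13300.0 m = 13.3 km

13.3 km


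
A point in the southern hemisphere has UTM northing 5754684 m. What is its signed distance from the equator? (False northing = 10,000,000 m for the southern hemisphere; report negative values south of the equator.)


For southern: actual = 5754684 - 10000000 = -4245316 m

-4245316 m


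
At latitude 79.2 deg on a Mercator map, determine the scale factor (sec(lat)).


SF = 1 / cos(79.2) = 1 / 0.187381 = 5.337

5.337


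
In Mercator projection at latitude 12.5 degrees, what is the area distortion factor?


area_distortion = 1/cos^2(12.5) = 1.049

1.049


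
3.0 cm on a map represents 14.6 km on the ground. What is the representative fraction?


ground = 14.6 km = 1460000 cm; RF denominator = ground / map = 1460000 / 3.0 ≈ 486667; RF = 1:486667

1:486667


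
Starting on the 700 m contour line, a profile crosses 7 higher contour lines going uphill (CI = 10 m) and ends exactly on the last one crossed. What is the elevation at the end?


elevation = 700 + 7 * 10 = 770 m

770 m


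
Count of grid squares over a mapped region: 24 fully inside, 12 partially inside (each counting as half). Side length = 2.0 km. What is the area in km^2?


effective squares = 24 + 12 * 0.5 = 30.0
area = 30.0 * 4.0 = 120.0 km^2

120.0 km^2


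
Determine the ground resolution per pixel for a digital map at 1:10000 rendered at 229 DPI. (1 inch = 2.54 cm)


pixel_cm = 2.54 / 229 ≈ 0.011092 cm
ground = pixel_cm * 10000 / 100 = 2.54 * 10000 / (229 * 100) = 25400 / 22900 ≈ 1.11 m

1.11 m


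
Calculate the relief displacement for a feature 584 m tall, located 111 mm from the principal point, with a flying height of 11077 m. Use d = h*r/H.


d = h * r / H = 584 * 111 / 11077 = 5.85 mm

5.85 mm


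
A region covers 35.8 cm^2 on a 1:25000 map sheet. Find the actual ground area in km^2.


ground_area = 35.8 * (25000/100)^2 = 2237500.0 m^2 = 2.2375 km^2 ≈ 2.238 km^2

2.238 km^2


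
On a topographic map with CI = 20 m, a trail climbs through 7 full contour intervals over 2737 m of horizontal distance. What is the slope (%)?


elevation change = 7 * 20 = 140 m
slope = 140 / 2737 * 100 = 5.1%

5.1%


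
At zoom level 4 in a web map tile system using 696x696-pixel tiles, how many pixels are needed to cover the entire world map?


tiles per axis = 2^4 = 16
total tiles = 16^2 = 256
pixels per axis = 16 * 696 = 11136
total pixels = 11136^2 = 124010496

124010496 pixels


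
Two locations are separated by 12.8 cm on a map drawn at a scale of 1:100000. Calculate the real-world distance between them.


ground = 12.8 cm * 100000 / 100 = 12800.0 m = 12.8 km

12.8 km


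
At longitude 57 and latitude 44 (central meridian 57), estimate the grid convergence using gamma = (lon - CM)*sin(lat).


gamma = (57 - 57) * sin(44) = 0 * 0.694658 = 0.0 degrees

0.0 degrees


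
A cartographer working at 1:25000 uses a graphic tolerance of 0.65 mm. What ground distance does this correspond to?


ground = 0.65 mm * 25000 / 1000 = 16.25 m

16.25 m


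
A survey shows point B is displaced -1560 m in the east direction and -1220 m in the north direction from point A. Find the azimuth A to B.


az = atan2(-1560, -1220) = -128.0 deg
adjusted to 0-360: 232.0 degrees

232.0 degrees


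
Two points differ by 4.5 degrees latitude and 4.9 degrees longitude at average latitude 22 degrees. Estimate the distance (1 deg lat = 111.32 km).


dlat_km = 4.5 * 111.32 = 500.94
dlon_km = 4.9 * 111.32 * cos(22) ≈ 505.749
dist = sqrt(500.94^2 + 505.749^2) ≈ 711.8 km

711.8 km


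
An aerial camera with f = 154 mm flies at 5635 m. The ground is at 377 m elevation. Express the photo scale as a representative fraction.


scale = f / (H - h) = 154 mm / 5258 m = 154 / 5258000 = 1:34143

1:34143


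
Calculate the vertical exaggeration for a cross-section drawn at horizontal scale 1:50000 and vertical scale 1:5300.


VE = horizontal_scale / vertical_scale = 50000 / 5300 ≈ 9.4

9.4x


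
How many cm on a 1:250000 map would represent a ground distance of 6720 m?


map_cm = 6720 * 100 / 250000 = 2.688 cm ≈ 2.69 cm

2.69 cm


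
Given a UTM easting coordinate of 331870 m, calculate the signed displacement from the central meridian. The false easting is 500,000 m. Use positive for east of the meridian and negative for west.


displacement = 331870 - 500000 = -168130 m

-168130 m


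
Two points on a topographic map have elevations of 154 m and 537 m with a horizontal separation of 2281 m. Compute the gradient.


gradient = (537 - 154) / 2281 = 383 / 2281 = 0.1679

0.1679


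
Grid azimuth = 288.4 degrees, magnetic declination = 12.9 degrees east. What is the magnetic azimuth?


magnetic azimuth = grid azimuth - declination (east +ve)
mag_az = 288.4 - 12.9 = 275.5 degrees

275.5 degrees


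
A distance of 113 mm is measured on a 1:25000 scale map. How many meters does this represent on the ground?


ground = 113 mm * 25000 / 1000 = 2825.0 m

2825.0 m


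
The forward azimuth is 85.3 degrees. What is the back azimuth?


back azimuth = (85.3 + 180) mod 360 = 265.3 degrees

265.3 degrees


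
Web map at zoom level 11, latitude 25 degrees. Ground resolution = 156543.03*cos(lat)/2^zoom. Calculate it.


res = 156543.03 * cos(25) / 2^11 = 156543.03 * 0.90630779 / 2048 = 69.28 m/pixel

69.28 m/pixel


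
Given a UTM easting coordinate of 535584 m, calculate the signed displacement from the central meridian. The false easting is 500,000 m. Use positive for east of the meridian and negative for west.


displacement = 535584 - 500000 = 35584 m

35584 m


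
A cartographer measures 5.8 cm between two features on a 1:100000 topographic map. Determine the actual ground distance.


ground = 5.8 cm * 100000 / 100 = 5800.0 m = 5.8 km

5.8 km


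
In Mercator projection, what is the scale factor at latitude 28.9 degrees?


SF = 1 / cos(28.9) = 1 / 0.875465 = 1.142

1.142


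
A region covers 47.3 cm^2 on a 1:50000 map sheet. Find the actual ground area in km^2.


ground_area = 47.3 * (50000/100)^2 = 11825000.0 m^2 = 11.825 km^2

11.825 km^2


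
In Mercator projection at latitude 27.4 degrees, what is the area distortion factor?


area_distortion = 1/cos^2(27.4) = 1.269

1.269


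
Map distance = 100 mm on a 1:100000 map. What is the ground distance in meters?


ground = 100 mm * 100000 / 1000 = 10000.0 m

10000.0 m


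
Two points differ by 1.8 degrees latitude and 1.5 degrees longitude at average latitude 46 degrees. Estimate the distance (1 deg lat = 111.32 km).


dlat_km = 1.8 * 111.32 = 200.376
dlon_km = 1.5 * 111.32 * cos(46) ≈ 115.994
dist = sqrt(200.376^2 + 115.994^2) ≈ 231.5 km

231.5 km


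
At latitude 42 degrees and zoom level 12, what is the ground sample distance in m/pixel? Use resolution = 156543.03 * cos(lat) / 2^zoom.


res = 156543.03 * cos(42) / 2^12 = 156543.03 * 0.74314483 / 4096 = 28.4 m/pixel

28.4 m/pixel


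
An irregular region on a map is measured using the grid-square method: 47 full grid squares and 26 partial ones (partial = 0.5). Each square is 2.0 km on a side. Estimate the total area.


effective squares = 47 + 26 * 0.5 = 60.0
area = 60.0 * 4.0 = 240.0 km^2

240.0 km^2


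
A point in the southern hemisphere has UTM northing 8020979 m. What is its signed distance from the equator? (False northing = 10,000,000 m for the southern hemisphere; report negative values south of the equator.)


For southern: actual = 8020979 - 10000000 = -1979021 m

-1979021 m


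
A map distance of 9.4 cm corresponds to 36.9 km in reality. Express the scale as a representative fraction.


ground = 36.9 km = 3690000 cm; RF denominator = ground / map = 3690000 / 9.4 ≈ 392553; RF = 1:392553

1:392553


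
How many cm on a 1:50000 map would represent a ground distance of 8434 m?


map_cm = 8434 * 100 / 50000 = 16.868 cm ≈ 16.87 cm

16.87 cm


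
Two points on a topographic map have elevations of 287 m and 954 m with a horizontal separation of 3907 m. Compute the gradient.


gradient = (954 - 287) / 3907 = 667 / 3907 = 0.1707

0.1707


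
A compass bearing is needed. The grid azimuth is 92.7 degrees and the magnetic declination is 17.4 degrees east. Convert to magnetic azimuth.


magnetic azimuth = grid azimuth - declination (east +ve)
mag_az = 92.7 - 17.4 = 75.3 degrees

75.3 degrees


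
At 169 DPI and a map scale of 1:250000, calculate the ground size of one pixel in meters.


pixel_cm = 2.54 / 169 ≈ 0.01503 cm
ground = pixel_cm * 250000 / 100 = 2.54 * 250000 / (169 * 100) = 635000 / 16900 ≈ 37.57 m

37.57 m


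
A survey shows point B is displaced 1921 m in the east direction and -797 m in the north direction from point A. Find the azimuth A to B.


az = atan2(1921, -797) = 112.5 deg
adjusted to 0-360: 112.5 degrees

112.5 degrees


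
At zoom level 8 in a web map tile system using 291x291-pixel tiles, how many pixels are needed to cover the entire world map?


tiles per axis = 2^8 = 256
total tiles = 256^2 = 65536
pixels per axis = 256 * 291 = 74496
total pixels = 74496^2 = 5549654016

5549654016 pixels


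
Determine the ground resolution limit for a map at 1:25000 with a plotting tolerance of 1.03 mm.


ground = 1.03 mm * 25000 / 1000 = 25.75 m

25.75 m


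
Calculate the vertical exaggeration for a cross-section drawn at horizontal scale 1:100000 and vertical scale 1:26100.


VE = horizontal_scale / vertical_scale = 100000 / 26100 ≈ 3.8

3.8x


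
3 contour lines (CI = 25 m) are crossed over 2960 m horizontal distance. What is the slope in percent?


elevation change = 3 * 25 = 75 m
slope = 75 / 2960 * 100 = 2.5%

2.5%


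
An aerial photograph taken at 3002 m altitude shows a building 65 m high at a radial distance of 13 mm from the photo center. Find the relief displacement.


d = h * r / H = 65 * 13 / 3002 = 0.28 mm

0.28 mm


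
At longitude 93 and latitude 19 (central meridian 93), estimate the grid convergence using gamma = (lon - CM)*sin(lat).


gamma = (93 - 93) * sin(19) = 0 * 0.325568 = 0.0 degrees

0.0 degrees


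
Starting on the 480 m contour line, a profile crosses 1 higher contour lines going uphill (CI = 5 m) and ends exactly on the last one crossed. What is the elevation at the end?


elevation = 480 + 1 * 5 = 485 m

485 m


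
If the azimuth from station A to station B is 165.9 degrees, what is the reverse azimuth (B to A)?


back azimuth = (165.9 + 180) mod 360 = 345.9 degrees

345.9 degrees


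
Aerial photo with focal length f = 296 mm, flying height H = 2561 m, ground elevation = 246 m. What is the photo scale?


scale = f / (H - h) = 296 mm / 2315 m = 296 / 2315000 = 1:7821

1:7821


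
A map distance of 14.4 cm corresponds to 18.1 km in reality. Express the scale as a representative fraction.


ground = 18.1 km = 1810000 cm; RF denominator = ground / map = 1810000 / 14.4 ≈ 125694; RF = 1:125694

1:125694


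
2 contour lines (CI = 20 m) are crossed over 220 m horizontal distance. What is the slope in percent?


elevation change = 2 * 20 = 40 m
slope = 40 / 220 * 100 = 18.2%

18.2%


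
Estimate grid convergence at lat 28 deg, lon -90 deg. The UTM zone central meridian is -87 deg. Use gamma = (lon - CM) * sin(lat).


gamma = (-90 - -87) * sin(28) = -3 * 0.469472 = -1.408 degrees

-1.408 degrees


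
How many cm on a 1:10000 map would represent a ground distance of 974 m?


map_cm = 974 * 100 / 10000 = 9.74 cm

9.74 cm


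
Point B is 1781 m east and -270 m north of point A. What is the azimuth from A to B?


az = atan2(1781, -270) = 98.6 deg
adjusted to 0-360: 98.6 degrees

98.6 degrees


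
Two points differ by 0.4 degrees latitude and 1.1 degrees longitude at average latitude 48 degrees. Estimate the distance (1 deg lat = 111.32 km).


dlat_km = 0.4 * 111.32 = 44.528
dlon_km = 1.1 * 111.32 * cos(48) ≈ 81.936
dist = sqrt(44.528^2 + 81.936^2) ≈ 93.3 km

93.3 km


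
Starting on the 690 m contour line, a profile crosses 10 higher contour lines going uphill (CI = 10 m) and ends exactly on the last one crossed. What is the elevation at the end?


elevation = 690 + 10 * 10 = 790 m

790 m


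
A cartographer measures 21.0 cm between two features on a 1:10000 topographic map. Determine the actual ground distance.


ground = 21.0 cm * 10000 / 100 = 2100.0 m = 2.1 km

2.1 km


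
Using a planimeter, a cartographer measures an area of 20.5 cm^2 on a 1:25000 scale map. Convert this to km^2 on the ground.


ground_area = 20.5 * (25000/100)^2 = 1281250.0 m^2 = 1.28125 km^2 ≈ 1.281 km^2

1.281 km^2


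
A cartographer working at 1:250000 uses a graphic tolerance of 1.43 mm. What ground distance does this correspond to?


ground = 1.43 mm * 250000 / 1000 = 357.5 m

357.5 m


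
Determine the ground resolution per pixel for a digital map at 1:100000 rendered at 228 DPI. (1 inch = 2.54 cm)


pixel_cm = 2.54 / 228 ≈ 0.01114 cm
ground = pixel_cm * 100000 / 100 = 2.54 * 100000 / (228 * 100) = 254000 / 22800 ≈ 11.14 m

11.14 m


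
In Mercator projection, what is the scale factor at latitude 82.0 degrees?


SF = 1 / cos(82.0) = 1 / 0.139173 = 7.185

7.185


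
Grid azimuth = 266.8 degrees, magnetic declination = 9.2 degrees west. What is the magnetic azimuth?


magnetic azimuth = grid azimuth - declination (east +ve)
mag_az = 266.8 - -9.2 = 276.0 degrees

276.0 degrees


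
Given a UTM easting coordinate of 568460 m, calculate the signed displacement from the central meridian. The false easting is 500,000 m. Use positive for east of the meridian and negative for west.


displacement = 568460 - 500000 = 68460 m

68460 m


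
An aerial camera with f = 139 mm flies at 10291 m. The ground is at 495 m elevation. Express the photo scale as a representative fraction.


scale = f / (H - h) = 139 mm / 9796 m = 139 / 9796000 = 1:70475

1:70475


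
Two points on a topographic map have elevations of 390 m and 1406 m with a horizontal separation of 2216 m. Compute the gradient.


gradient = (1406 - 390) / 2216 = 1016 / 2216 = 0.4585

0.4585


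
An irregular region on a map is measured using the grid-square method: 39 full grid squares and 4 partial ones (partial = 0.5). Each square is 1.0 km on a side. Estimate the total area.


effective squares = 39 + 4 * 0.5 = 41.0
area = 41.0 * 1.0 = 41.0 km^2

41.0 km^2


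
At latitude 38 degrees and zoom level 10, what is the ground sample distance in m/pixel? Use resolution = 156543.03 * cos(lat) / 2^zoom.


res = 156543.03 * cos(38) / 2^10 = 156543.03 * 0.78801075 / 1024 = 120.47 m/pixel

120.47 m/pixel


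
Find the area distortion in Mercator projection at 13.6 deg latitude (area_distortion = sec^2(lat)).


area_distortion = 1/cos^2(13.6) = 1.059

1.059


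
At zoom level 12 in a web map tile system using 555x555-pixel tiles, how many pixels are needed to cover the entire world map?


tiles per axis = 2^12 = 4096
total tiles = 4096^2 = 16777216
pixels per axis = 4096 * 555 = 2273280
total pixels = 2273280^2 = 5167801958400

5167801958400 pixels


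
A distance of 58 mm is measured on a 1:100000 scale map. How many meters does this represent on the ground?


ground = 58 mm * 100000 / 1000 = 5800.0 m

5800.0 m


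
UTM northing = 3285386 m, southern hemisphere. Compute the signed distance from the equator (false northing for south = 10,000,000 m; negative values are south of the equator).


For southern: actual = 3285386 - 10000000 = -6714614 m

-6714614 m


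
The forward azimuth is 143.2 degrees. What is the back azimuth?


back azimuth = (143.2 + 180) mod 360 = 323.2 degrees

323.2 degrees


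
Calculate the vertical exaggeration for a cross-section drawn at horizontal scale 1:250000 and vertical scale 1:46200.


VE = horizontal_scale / vertical_scale = 250000 / 46200 ≈ 5.4

5.4x


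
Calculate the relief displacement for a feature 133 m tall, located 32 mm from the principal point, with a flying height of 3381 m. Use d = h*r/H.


d = h * r / H = 133 * 32 / 3381 = 1.26 mm

1.26 mm


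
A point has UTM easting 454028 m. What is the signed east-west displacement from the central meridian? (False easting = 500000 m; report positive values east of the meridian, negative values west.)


displacement = 454028 - 500000 = -45972 m

-45972 m


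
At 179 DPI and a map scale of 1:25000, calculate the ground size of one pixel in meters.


pixel_cm = 2.54 / 179 ≈ 0.01419 cm
ground = pixel_cm * 25000 / 100 = 2.54 * 25000 / (179 * 100) = 63500 / 17900 ≈ 3.55 m

3.55 m


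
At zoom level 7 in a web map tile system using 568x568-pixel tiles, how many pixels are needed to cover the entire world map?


tiles per axis = 2^7 = 128
total tiles = 128^2 = 16384
pixels per axis = 128 * 568 = 72704
total pixels = 72704^2 = 5285871616

5285871616 pixels


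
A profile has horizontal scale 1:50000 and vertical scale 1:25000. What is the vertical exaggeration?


VE = horizontal_scale / vertical_scale = 50000 / 25000 = 2.0

2.0x


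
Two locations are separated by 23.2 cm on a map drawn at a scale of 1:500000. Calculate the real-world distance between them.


ground = 23.2 cm * 500000 / 100 = 116000.0 m = 116.0 km

116.0 km


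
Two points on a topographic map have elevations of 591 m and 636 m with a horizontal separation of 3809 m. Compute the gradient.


gradient = (636 - 591) / 3809 = 45 / 3809 = 0.0118

0.0118


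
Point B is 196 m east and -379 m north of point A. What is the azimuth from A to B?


az = atan2(196, -379) = 152.7 deg
adjusted to 0-360: 152.7 degrees

152.7 degrees


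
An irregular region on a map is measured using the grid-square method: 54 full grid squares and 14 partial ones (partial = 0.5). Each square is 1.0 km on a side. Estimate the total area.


effective squares = 54 + 14 * 0.5 = 61.0
area = 61.0 * 1.0 = 61.0 km^2

61.0 km^2


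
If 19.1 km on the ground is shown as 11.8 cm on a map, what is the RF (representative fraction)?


ground = 19.1 km = 1910000 cm; RF denominator = ground / map = 1910000 / 11.8 ≈ 161864; RF = 1:161864

1:161864


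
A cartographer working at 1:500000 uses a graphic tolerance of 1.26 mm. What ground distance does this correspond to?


ground = 1.26 mm * 500000 / 1000 = 630.0 m

630.0 m


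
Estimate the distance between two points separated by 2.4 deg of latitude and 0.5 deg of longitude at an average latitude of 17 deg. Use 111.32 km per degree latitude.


dlat_km = 2.4 * 111.32 = 267.168
dlon_km = 0.5 * 111.32 * cos(17) ≈ 53.228
dist = sqrt(267.168^2 + 53.228^2) ≈ 272.4 km

272.4 km


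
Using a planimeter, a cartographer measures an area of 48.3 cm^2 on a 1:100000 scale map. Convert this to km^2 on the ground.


ground_area = 48.3 * (100000/100)^2 = 48300000.0 m^2 = 48.3 km^2

48.3 km^2


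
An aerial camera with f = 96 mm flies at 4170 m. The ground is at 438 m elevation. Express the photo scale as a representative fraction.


scale = f / (H - h) = 96 mm / 3732 m = 96 / 3732000 = 1:38875

1:38875


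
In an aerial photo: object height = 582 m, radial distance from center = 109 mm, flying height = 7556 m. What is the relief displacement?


d = h * r / H = 582 * 109 / 7556 = 8.4 mm

8.4 mm


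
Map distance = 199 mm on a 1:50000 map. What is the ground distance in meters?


ground = 199 mm * 50000 / 1000 = 9950.0 m

9950.0 m


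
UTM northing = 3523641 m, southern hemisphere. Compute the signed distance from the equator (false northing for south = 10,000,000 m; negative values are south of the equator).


For southern: actual = 3523641 - 10000000 = -6476359 m

-6476359 m


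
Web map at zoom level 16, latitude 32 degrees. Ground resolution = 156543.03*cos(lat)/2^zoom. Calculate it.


res = 156543.03 * cos(32) / 2^16 = 156543.03 * 0.8480481 / 65536 = 2.03 m/pixel

2.03 m/pixel


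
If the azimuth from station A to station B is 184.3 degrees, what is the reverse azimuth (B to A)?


back azimuth = (184.3 + 180) mod 360 = 4.3 degrees

4.3 degrees


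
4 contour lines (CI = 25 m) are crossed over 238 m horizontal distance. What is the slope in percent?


elevation change = 4 * 25 = 100 m
slope = 100 / 238 * 100 = 42.0%

42.0%


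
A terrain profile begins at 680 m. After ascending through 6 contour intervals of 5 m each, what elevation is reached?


elevation = 680 + 6 * 5 = 710 m

710 m


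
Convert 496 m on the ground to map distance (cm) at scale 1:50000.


map_cm = 496 * 100 / 50000 = 0.992 cm ≈ 0.99 cm

0.99 cm


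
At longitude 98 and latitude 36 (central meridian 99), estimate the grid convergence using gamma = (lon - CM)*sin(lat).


gamma = (98 - 99) * sin(36) = -1 * 0.587785 = -0.588 degrees

-0.588 degrees


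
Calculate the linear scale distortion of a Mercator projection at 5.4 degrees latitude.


SF = 1 / cos(5.4) = 1 / 0.995562 = 1.004

1.004


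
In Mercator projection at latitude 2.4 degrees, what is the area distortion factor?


area_distortion = 1/cos^2(2.4) = 1.002

1.002


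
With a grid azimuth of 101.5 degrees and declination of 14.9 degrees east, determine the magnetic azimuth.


magnetic azimuth = grid azimuth - declination (east +ve)
mag_az = 101.5 - 14.9 = 86.6 degrees

86.6 degrees


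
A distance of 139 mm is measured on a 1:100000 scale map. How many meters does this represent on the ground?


ground = 139 mm * 100000 / 1000 = 13900.0 m

13900.0 m


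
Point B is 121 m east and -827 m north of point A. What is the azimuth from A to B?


az = atan2(121, -827) = 171.7 deg
adjusted to 0-360: 171.7 degrees

171.7 degrees


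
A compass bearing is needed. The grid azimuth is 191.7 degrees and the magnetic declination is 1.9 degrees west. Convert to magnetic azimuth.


magnetic azimuth = grid azimuth - declination (east +ve)
mag_az = 191.7 - -1.9 = 193.6 degrees

193.6 degrees


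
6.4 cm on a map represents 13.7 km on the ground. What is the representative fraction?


ground = 13.7 km = 1370000 cm; RF denominator = ground / map = 1370000 / 6.4 ≈ 214063; RF = 1:214063

1:214063


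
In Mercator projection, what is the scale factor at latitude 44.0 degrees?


SF = 1 / cos(44.0) = 1 / 0.71934 = 1.39

1.39


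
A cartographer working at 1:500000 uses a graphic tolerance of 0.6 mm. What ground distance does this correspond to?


ground = 0.6 mm * 500000 / 1000 = 300.0 m

300.0 m


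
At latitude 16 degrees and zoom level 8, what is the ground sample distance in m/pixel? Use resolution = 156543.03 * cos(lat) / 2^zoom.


res = 156543.03 * cos(16) / 2^8 = 156543.03 * 0.9612617 / 256 = 587.81 m/pixel

587.81 m/pixel


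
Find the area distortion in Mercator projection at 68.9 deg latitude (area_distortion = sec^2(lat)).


area_distortion = 1/cos^2(68.9) = 7.716

7.716


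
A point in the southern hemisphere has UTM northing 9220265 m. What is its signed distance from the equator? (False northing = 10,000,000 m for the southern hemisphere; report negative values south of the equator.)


For southern: actual = 9220265 - 10000000 = -779735 m

-779735 m


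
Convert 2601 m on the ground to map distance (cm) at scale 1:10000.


map_cm = 2601 * 100 / 10000 = 26.01 cm

26.01 cm


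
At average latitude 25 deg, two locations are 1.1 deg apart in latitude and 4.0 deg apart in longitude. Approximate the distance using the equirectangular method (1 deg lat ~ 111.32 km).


dlat_km = 1.1 * 111.32 = 122.452
dlon_km = 4.0 * 111.32 * cos(25) ≈ 403.561
dist = sqrt(122.452^2 + 403.561^2) ≈ 421.7 km

421.7 km


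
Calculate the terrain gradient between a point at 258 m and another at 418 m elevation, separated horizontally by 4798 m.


gradient = (418 - 258) / 4798 = 160 / 4798 = 0.0333

0.0333


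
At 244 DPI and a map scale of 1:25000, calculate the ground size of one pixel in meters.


pixel_cm = 2.54 / 244 ≈ 0.01041 cm
ground = pixel_cm * 25000 / 100 = 2.54 * 25000 / (244 * 100) = 63500 / 24400 ≈ 2.6 m

2.6 m


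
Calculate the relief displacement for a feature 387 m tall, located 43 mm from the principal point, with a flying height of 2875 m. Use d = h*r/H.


d = h * r / H = 387 * 43 / 2875 = 5.79 mm

5.79 mm


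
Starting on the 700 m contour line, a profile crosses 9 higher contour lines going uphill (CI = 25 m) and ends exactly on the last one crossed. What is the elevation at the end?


elevation = 700 + 9 * 25 = 925 m

925 m


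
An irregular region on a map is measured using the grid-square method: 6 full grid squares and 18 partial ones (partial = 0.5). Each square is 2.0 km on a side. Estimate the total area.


effective squares = 6 + 18 * 0.5 = 15.0
area = 15.0 * 4.0 = 60.0 km^2

60.0 km^2


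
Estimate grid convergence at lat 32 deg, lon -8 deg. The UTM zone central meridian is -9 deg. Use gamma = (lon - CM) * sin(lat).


gamma = (-8 - -9) * sin(32) = 1 * 0.529919 = 0.53 degrees

0.53 degrees


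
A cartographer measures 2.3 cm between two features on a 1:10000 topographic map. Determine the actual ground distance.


ground = 2.3 cm * 10000 / 100 = 230.0 m

230.0 m


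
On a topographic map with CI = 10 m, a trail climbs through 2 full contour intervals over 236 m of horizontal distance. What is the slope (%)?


elevation change = 2 * 10 = 20 m
slope = 20 / 236 * 100 = 8.5%

8.5%


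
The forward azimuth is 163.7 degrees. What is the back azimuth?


back azimuth = (163.7 + 180) mod 360 = 343.7 degrees

343.7 degrees


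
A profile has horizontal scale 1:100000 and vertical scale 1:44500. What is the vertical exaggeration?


VE = horizontal_scale / vertical_scale = 100000 / 44500 ≈ 2.2

2.2x


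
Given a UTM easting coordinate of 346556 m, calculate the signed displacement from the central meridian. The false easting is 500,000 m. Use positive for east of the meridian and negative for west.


displacement = 346556 - 500000 = -153444 m

-153444 m


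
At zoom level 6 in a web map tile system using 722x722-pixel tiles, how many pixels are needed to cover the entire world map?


tiles per axis = 2^6 = 64
total tiles = 64^2 = 4096
pixels per axis = 64 * 722 = 46208
total pixels = 46208^2 = 2135179264

2135179264 pixels


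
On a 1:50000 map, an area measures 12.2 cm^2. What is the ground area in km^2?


ground_area = 12.2 * (50000/100)^2 = 3050000.0 m^2 = 3.05 km^2

3.05 km^2


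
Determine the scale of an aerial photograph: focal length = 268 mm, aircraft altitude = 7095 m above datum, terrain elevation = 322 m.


scale = f / (H - h) = 268 mm / 6773 m = 268 / 6773000 = 1:25272

1:25272


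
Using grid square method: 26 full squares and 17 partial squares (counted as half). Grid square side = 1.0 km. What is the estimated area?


effective squares = 26 + 17 * 0.5 = 34.5
area = 34.5 * 1.0 = 34.5 km^2

34.5 km^2


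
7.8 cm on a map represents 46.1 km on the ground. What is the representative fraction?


ground = 46.1 km = 4610000 cm; RF denominator = ground / map = 4610000 / 7.8 ≈ 591026; RF = 1:591026

1:591026


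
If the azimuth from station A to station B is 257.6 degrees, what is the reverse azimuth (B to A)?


back azimuth = (257.6 + 180) mod 360 = 77.6 degrees

77.6 degrees


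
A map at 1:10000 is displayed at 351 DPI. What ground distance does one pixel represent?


pixel_cm = 2.54 / 351 ≈ 0.007236 cm
ground = pixel_cm * 10000 / 100 = 2.54 * 10000 / (351 * 100) = 25400 / 35100 ≈ 0.72 m

0.72 m


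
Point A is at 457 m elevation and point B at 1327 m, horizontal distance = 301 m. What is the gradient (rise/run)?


gradient = (1327 - 457) / 301 = 870 / 301 = 2.8904

2.8904


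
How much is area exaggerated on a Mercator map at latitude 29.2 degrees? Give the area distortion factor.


area_distortion = 1/cos^2(29.2) = 1.312

1.312


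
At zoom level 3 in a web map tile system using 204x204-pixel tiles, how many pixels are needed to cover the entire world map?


tiles per axis = 2^3 = 8
total tiles = 8^2 = 64
pixels per axis = 8 * 204 = 1632
total pixels = 1632^2 = 2663424

2663424 pixels


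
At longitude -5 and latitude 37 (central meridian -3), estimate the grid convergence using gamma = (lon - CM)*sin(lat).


gamma = (-5 - -3) * sin(37) = -2 * 0.601815 = -1.204 degrees

-1.204 degrees


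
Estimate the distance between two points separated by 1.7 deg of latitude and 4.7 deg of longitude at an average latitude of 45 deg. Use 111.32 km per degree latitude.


dlat_km = 1.7 * 111.32 = 189.244
dlon_km = 4.7 * 111.32 * cos(45) ≈ 369.961
dist = sqrt(189.244^2 + 369.961^2) ≈ 415.6 km

415.6 km


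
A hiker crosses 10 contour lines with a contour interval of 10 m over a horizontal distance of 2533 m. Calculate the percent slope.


elevation change = 10 * 10 = 100 m
slope = 100 / 2533 * 100 = 3.9%

3.9%


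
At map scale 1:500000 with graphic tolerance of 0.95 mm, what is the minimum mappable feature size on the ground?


ground = 0.95 mm * 500000 / 1000 = 475.0 m

475.0 m


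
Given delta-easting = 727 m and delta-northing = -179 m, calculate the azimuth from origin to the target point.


az = atan2(727, -179) = 103.8 deg
adjusted to 0-360: 103.8 degrees

103.8 degrees


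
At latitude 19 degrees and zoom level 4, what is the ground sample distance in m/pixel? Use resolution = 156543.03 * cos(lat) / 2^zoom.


res = 156543.03 * cos(19) / 2^4 = 156543.03 * 0.94551858 / 16 = 9250.9 m/pixel

9250.9 m/pixel


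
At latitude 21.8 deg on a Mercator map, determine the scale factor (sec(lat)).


SF = 1 / cos(21.8) = 1 / 0.928486 = 1.077

1.077


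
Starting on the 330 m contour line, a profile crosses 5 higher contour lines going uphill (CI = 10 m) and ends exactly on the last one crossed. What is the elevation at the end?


elevation = 330 + 5 * 10 = 380 m

380 m


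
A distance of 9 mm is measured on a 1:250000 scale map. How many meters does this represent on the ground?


ground = 9 mm * 250000 / 1000 = 2250.0 m

2250.0 m


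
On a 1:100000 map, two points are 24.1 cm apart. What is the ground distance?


ground = 24.1 cm * 100000 / 100 = 24100.0 m = 24.1 km

24.1 km


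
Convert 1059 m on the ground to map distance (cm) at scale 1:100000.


map_cm = 1059 * 100 / 100000 = 1.059 cm ≈ 1.06 cm

1.06 cm


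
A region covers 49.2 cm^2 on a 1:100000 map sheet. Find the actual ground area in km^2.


ground_area = 49.2 * (100000/100)^2 = 49200000.0 m^2 = 49.2 km^2

49.2 km^2


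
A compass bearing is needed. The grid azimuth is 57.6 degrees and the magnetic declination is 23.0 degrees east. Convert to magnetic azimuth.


magnetic azimuth = grid azimuth - declination (east +ve)
mag_az = 57.6 - 23.0 = 34.6 degrees

34.6 degrees


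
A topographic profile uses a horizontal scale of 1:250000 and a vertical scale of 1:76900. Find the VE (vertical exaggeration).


VE = horizontal_scale / vertical_scale = 250000 / 76900 ≈ 3.3

3.3x


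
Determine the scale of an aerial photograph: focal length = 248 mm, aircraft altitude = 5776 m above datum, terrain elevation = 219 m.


scale = f / (H - h) = 248 mm / 5557 m = 248 / 5557000 = 1:22407

1:22407


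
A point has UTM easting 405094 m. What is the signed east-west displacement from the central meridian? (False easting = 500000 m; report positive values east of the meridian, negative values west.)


displacement = 405094 - 500000 = -94906 m

-94906 m


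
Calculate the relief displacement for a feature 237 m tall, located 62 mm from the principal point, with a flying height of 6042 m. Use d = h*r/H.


d = h * r / H = 237 * 62 / 6042 = 2.43 mm

2.43 mm


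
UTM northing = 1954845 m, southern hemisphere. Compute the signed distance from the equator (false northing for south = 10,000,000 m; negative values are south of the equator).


For southern: actual = 1954845 - 10000000 = -8045155 m

-8045155 m


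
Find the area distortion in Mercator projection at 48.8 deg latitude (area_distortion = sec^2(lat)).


area_distortion = 1/cos^2(48.8) = 2.305

2.305


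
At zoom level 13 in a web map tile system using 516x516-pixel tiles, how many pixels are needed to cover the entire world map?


tiles per axis = 2^13 = 8192
total tiles = 8192^2 = 67108864
pixels per axis = 8192 * 516 = 4227072
total pixels = 4227072^2 = 17868137693184

17868137693184 pixels


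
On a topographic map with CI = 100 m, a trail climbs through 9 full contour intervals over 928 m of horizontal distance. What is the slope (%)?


elevation change = 9 * 100 = 900 m
slope = 900 / 928 * 100 = 97.0%

97.0%


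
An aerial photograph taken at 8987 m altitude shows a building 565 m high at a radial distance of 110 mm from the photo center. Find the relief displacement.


d = h * r / H = 565 * 110 / 8987 = 6.92 mm

6.92 mm


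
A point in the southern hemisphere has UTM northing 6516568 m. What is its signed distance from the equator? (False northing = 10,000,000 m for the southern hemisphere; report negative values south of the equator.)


For southern: actual = 6516568 - 10000000 = -3483432 m

-3483432 m


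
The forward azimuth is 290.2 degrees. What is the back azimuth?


back azimuth = (290.2 + 180) mod 360 = 110.2 degrees

110.2 degrees


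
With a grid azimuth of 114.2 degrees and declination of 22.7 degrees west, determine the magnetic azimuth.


magnetic azimuth = grid azimuth - declination (east +ve)
mag_az = 114.2 - -22.7 = 136.9 degrees

136.9 degrees


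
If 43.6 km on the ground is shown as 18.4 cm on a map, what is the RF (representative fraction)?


ground = 43.6 km = 4360000 cm; RF denominator = ground / map = 4360000 / 18.4 ≈ 236957; RF = 1:236957

1:236957


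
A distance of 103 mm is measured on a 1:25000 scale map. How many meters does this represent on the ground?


ground = 103 mm * 25000 / 1000 = 2575.0 m

2575.0 m


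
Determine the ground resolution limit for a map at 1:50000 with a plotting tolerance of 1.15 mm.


ground = 1.15 mm * 50000 / 1000 = 57.5 m

57.5 m


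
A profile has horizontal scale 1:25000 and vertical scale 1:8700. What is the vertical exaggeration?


VE = horizontal_scale / vertical_scale = 25000 / 8700 ≈ 2.9

2.9x


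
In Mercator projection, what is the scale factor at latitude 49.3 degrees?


SF = 1 / cos(49.3) = 1 / 0.652098 = 1.534

1.534
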